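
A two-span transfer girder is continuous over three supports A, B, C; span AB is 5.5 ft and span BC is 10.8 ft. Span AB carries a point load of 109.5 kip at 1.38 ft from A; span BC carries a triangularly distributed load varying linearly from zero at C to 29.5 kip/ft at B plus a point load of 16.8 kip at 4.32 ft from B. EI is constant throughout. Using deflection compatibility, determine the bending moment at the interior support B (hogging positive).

M_B = 199 kip·ft

Insert a hinge at B; M_B is the redundant, and each span becomes simply supported.
Rotations at B on the released spans (each span's end-slope, ×1/EI):
  span AB: point load 109.5 at a = 1.38: Pab(L + a)/(6LEI) = 129.8/EI
  span BC: triangular load, peak 29.5: w₀L³/(45EI) = 825.8/EI
  span BC: point load 16.8 at a = 4.32: Pab(L + b)/(6LEI) = 125.4/EI
  relative rotation θ_0 = (129.8 + 951.2)/EI = 1081/EI
A unit hogging moment at B produces rotation L₁/(3EI) + L₂/(3EI) = 5.433/EI.
Compatibility: M_B·(L₁+L₂)/(3EI) = θ_0, giving M_B = 199 kip·ft (hogging).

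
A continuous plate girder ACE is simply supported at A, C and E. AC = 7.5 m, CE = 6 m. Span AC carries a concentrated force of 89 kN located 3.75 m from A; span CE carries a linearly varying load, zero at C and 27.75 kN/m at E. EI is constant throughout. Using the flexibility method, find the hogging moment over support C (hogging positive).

M_C = 95.43 kN·m

Release continuity at C by inserting a hinge; the redundant is the internal moment M_C. The primary structure is two simply-supported spans AC and CE.
End slopes at the hinge C, treating each span as simply supported:
  span AC: point load 89 at a = 3.75: Pab(L + a)/(6LEI) = 312.9/EI
  span CE: triangular load, peak 27.75: 7w₀L³/(360EI) = 116.5/EI
  relative rotation θ_0 = (312.9 + 116.5)/EI = 429.4/EI
A unit hogging moment at C produces rotation L₁/(3EI) + L₂/(3EI) = 4.5/EI.
Slope continuity at C: θ_0 = M_C·4.5/EI, so M_C = 429.4/4.5 = 95.43 kN·m (hogging).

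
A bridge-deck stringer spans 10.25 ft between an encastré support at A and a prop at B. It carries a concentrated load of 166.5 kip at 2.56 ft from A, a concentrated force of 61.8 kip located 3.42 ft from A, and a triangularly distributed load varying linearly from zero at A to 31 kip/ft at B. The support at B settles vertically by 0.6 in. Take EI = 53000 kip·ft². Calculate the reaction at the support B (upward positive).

Choose R_B as the redundant. The primary structure is the cantilever fixed at A.
Deflection at B on the released cantilever, summing each load's contribution:
  point load 166.5 at a = 2.56: Pa²(3L − a)/(6EI) = 5127/EI
  point load 61.8 at a = 3.42: Pa²(3L − a)/(6EI) = 3293/EI
  triangular load, peak 31 at the free end: 11w₀L⁴/(120EI) = 31367/EI
  δ_0 = 39786/EI
Flexibility coefficient — unit upward force at B: δ_{BB} = L³/(3EI) = 359/EI.
With EI = 53000 kip·ft²: δ_0 = 0.75068 ft and δ_{BB} = 0.006773 ft/kip.
Compatibility — the beam at B must follow the support down by 0.05 ft: δ_0 − R_B·δ_{BB} = 0.05, so R_B = (0.75068 − 0.05)/0.006773 = 103.5 kip.

R_B = 103.5 kip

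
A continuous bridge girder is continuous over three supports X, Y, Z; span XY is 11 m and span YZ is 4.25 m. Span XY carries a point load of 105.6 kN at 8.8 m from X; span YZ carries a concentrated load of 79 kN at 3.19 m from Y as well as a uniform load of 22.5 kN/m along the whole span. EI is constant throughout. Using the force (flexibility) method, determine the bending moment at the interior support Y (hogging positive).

M_Y = 145.8 kN·m

Insert a hinge at Y; M_Y is the redundant, and each span becomes simply supported.
End slopes at the hinge Y, treating each span as simply supported:
  span XY: point load 105.6 at a = 8.8: Pab(L + a)/(6LEI) = 613.3/EI
  span YZ: point load 79 at a = 3.19: Pab(L + b)/(6LEI) = 55.63/EI
  span YZ: UDL 22.5: wL³/(24EI) = 71.97/EI
  relative rotation θ_0 = (613.3 + 127.6)/EI = 740.9/EI
A unit hogging moment at Y produces rotation L₁/(3EI) + L₂/(3EI) = 5.083/EI.
Compatibility: M_Y·(L₁+L₂)/(3EI) = θ_0, giving M_Y = 145.8 kN·m (hogging).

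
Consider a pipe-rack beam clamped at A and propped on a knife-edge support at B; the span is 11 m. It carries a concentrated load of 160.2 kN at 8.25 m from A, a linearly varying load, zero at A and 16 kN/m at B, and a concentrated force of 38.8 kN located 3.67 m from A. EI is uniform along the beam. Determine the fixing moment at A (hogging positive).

M_A = 398.5 kN·m

Choose R_B as the redundant. The primary structure is the cantilever fixed at A.
Primary-structure tip deflection at B by superposition:
  point load 160.2 at a = 8.25: Pa²(3L − a)/(6EI) = 44977/EI
  triangular load, peak 16 at the free end: 11w₀L⁴/(120EI) = 21473/EI
  point load 38.8 at a = 3.67: Pa²(3L − a)/(6EI) = 2555/EI
  δ_0 = 69005/EI
Flexibility coefficient — unit upward force at B: δ_{BB} = L³/(3EI) = 443.7/EI.
The prop prevents deflection at B: R_B = δ_0/δ_{BB} = 69005/443.7 = 155.5 kN.
Moment equilibrium about A: M_A = Σ(load moments about A) − R_B·L = 2109 − 155.5×11 = 398.5 kN·m.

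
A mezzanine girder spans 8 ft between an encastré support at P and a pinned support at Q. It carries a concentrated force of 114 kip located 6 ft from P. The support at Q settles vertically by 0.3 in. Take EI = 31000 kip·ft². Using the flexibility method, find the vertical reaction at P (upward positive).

R_P = 46.4 kip

Take the reaction at Q as the redundant and release it; the primary structure is a cantilever fixed at P.
Free-end deflection of the primary structure under the applied loading (downward +):
  point load 114 at a = 6: Pa²(3L − a)/(6EI) = 12312/EI
Tip deflection under a unit load at Q: L³/(3EI) = 170.7/EI.
With EI = 31000 kip·ft²: δ_0 = 0.39716 ft and δ_{QQ} = 0.005505 ft/kip.
Compatibility — the beam at Q must follow the support down by 0.025 ft: δ_0 − R_Q·δ_{QQ} = 0.025, so R_Q = (0.39716 − 0.025)/0.005505 = 67.6 kip.
Vertical equilibrium: R_P = ΣP − R_Q = 114 − 67.6 = 46.4 kip.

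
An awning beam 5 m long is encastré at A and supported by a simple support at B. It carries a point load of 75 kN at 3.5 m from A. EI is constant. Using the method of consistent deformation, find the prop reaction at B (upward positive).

Remove the prop at B; the released (primary) structure is a cantilever built in at A.
Deflection at B on the released cantilever, summing each load's contribution:
  point load 75 at a = 3.5: Pa²(3L − a)/(6EI) = 1761/EI
Flexibility coefficient — unit upward force at B: δ_{BB} = L³/(3EI) = 41.67/EI.
The prop prevents deflection at B: R_B = δ_0/δ_{BB} = 1761/41.67 = 42.26 kN.

R_B = 42.26 kN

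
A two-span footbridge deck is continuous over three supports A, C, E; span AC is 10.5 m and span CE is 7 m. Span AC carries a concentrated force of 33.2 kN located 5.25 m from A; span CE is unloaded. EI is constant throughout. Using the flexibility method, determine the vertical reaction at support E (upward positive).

R_E = -5.603 kN

Insert a hinge at C; M_C is the redundant, and each span becomes simply supported.
Rotations at C on the released spans (each span's end-slope, ×1/EI):
  span AC: point load 33.2 at a = 5.25: Pab(L + a)/(6LEI) = 228.8/EI
  relative rotation θ_0 = (228.8 + 0)/EI = 228.8/EI
A unit hogging moment at C produces rotation L₁/(3EI) + L₂/(3EI) = 5.833/EI.
Compatibility: M_C·(L₁+L₂)/(3EI) = θ_0, giving M_C = 39.22 kN·m (hogging).
Span CE, ΣM about E: R_C^{CE}·7 = 0 + 39.22, so R_C^{CE} = 5.603 kN and R_E = 0 − 5.603 = -5.603 kN.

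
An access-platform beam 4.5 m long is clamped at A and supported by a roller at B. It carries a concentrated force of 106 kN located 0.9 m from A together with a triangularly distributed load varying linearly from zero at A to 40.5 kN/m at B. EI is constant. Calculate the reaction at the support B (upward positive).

Choose R_B as the redundant. The primary structure is the cantilever fixed at A.
Downward deflection at the released point B due to the loads:
  point load 106 at a = 0.9: Pa²(3L − a)/(6EI) = 180.3/EI
  triangular load, peak 40.5 at the free end: 11w₀L⁴/(120EI) = 1522/EI
  δ_0 = 1703/EI
Tip deflection under a unit load at B: L³/(3EI) = 30.38/EI.
Compatibility at B: δ_0 − R_B·δ_{BB} = 0, so R_B = 1703/30.38 = 56.05 kN.

R_B = 56.05 kN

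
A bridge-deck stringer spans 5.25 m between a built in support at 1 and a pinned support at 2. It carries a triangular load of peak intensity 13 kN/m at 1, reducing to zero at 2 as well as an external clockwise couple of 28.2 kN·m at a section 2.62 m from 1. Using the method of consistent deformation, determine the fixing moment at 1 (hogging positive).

Release the roller at 2. Primary structure: cantilever fixed at 1.
Free-end deflection of the primary structure under the applied loading (downward +):
  triangular load, peak 13 at the fixed end: w₀L⁴/(30EI) = 329.2/EI
  clockwise couple 28.2 at a = 2.62: M₀a(2L − a)/(2EI) = 291.1/EI
  δ_0 = 620.3/EI
Tip deflection under a unit load at 2: L³/(3EI) = 48.23/EI.
The prop prevents deflection at 2: R_2 = δ_0/δ_{22} = 620.3/48.23 = 12.86 kN.
Moment equilibrium about 1: M_1 = Σ(load moments about 1) − R_2·L = 87.92 − 12.86×5.25 = 20.4 kN·m.

M_1 = 20.4 kN·m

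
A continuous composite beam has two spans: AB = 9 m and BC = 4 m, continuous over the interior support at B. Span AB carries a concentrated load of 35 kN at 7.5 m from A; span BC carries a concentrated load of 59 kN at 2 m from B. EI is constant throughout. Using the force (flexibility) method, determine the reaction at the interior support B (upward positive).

Insert a hinge at B; M_B is the redundant, and each span becomes simply supported.
Discontinuity in slope at B on the released structure — sum the simple-span end rotations:
  span AB: point load 35 at a = 7.5: Pab(L + a)/(6LEI) = 120.3/EI
  span BC: point load 59 at a = 2: Pab(L + b)/(6LEI) = 59/EI
  relative rotation θ_0 = (120.3 + 59)/EI = 179.3/EI
A unit hogging moment at B produces rotation L₁/(3EI) + L₂/(3EI) = 4.333/EI.
Compatibility: M_B·(L₁+L₂)/(3EI) = θ_0, giving M_B = 41.38 kN·m (hogging).
Span AB, ΣM about A with M_B applied at B: R_B^{AB}·9 = 262.5 + 41.38, so R_B^{AB} = 33.76 kN and R_A = 35 − 33.76 = 1.236 kN.
Span BC, ΣM about C: R_B^{BC}·4 = 118 + 41.38, so R_B^{BC} = 39.84 kN and R_C = 59 − 39.84 = 19.16 kN.
R_B = 33.76 + 39.84 = 73.61 kN.

R_B = 73.61 kN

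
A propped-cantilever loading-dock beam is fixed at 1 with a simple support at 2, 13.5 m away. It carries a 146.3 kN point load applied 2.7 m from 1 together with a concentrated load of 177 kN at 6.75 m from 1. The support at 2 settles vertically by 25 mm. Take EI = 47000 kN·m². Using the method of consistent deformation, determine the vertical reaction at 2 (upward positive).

Remove the prop at 2; the released (primary) structure is a cantilever built in at 1.
Deflection at 2 on the released cantilever, summing each load's contribution:
  point load 146.3 at a = 2.7: Pa²(3L − a)/(6EI) = 6719/EI
  point load 177 at a = 6.75: Pa²(3L − a)/(6EI) = 45363/EI
  δ_0 = 52082/EI
Tip deflection under a unit load at 2: L³/(3EI) = 820.1/EI.
With EI = 47000 kN·m²: δ_0 = 1.1081 m and δ_{22} = 0.017449 m/kN.
Compatibility — the beam at 2 must follow the support down by 0.025 m: δ_0 − R_2·δ_{22} = 0.025, so R_2 = (1.1081 − 0.025)/0.017449 = 62.07 kN.

R_2 = 62.07 kN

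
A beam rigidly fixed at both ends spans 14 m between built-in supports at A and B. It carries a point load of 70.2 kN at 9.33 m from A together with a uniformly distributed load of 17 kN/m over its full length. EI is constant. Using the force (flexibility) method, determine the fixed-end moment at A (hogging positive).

M_A = 350.5 kN·m

Take the two fixed-end moments M_A, M_B as redundants; the released structure is the simple span AB.
End rotations of the released simple span under the applied load (×1/EI):
  at A: point load 70.2 at a = 9.33: Pab(L + b)/(6LEI) = 679.8/EI
  at B: point load 70.2 at a = 9.33: Pab(L + a)/(6LEI) = 849.5/EI
  at A: UDL 17: wL³/(24EI) = 1944/EI
  at B: UDL 17: wL³/(24EI) = 1944/EI
  θ_A0 = 2623/EI,  θ_B0 = 2793/EI
Flexibility coefficients: a unit moment at one end gives L/(3EI) there and L/(6EI) at the far end, so f₁₁ = f₂₂ = 4.667/EI and f₁₂ = f₂₁ = 2.333/EI.
Compatibility — zero rotation at each built-in end:
  4.667 M_A + 2.333 M_B = 2623
  2.333 M_A + 4.667 M_B = 2793
Solving the pair gives M_A = 350.5 kN·m and M_B = 423.3 kN·m (hogging).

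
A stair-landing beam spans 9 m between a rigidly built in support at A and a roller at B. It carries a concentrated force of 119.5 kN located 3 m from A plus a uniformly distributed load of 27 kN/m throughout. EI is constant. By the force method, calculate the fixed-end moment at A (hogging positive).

Choose R_B as the redundant. The primary structure is the cantilever fixed at A.
Free-end deflection of the primary structure under the applied loading (downward +):
  point load 119.5 at a = 3: Pa²(3L − a)/(6EI) = 4302/EI
  UDL 27: wL⁴/(8EI) = 22143/EI
  δ_0 = 26445/EI
Flexibility coefficient — unit upward force at B: δ_{BB} = L³/(3EI) = 243/EI.
The prop prevents deflection at B: R_B = δ_0/δ_{BB} = 26445/243 = 108.8 kN.
Moment equilibrium about A: M_A = Σ(load moments about A) − R_B·L = 1452 − 108.8×9 = 472.5 kN·m.

M_A = 472.5 kN·m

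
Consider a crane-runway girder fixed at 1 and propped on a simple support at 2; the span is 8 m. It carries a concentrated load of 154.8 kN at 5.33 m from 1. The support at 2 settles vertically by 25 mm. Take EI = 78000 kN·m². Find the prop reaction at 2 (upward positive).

Take the reaction at 2 as the redundant and release it; the primary structure is a cantilever fixed at 1.
Deflection at 2 on the released cantilever, summing each load's contribution:
  point load 154.8 at a = 5.33: Pa²(3L − a)/(6EI) = 13684/EI
Flexibility coefficient — unit upward force at 2: δ_{22} = L³/(3EI) = 170.7/EI.
With EI = 78000 kN·m²: δ_0 = 0.17544 m and δ_{22} = 0.002188 m/kN.
Compatibility — the beam at 2 must follow the support down by 0.025 m: δ_0 − R_2·δ_{22} = 0.025, so R_2 = (0.17544 − 0.025)/0.002188 = 68.75 kN.

R_2 = 68.75 kN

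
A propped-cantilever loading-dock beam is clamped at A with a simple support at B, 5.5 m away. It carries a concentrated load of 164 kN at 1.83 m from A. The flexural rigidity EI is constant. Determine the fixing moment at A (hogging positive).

Choose R_B as the redundant. The primary structure is the cantilever fixed at A.
Deflection at B on the released cantilever, summing each load's contribution:
  point load 164 at a = 1.83: Pa²(3L − a)/(6EI) = 1343/EI
Flexibility coefficient — unit upward force at B: δ_{BB} = L³/(3EI) = 55.46/EI.
Compatibility at B: δ_0 − R_B·δ_{BB} = 0, so R_B = 1343/55.46 = 24.21 kN.
Moment equilibrium about A: M_A = Σ(load moments about A) − R_B·L = 300.1 − 24.21×5.5 = 166.9 kN·m.

M_A = 166.9 kN·m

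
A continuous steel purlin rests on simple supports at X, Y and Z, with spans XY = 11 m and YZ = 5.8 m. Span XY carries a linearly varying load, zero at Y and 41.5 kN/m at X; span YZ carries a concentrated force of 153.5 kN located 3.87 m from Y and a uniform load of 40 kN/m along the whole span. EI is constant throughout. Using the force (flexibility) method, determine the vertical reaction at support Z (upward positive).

Insert a hinge at Y; M_Y is the redundant, and each span becomes simply supported.
End slopes at the hinge Y, treating each span as simply supported:
  span XY: triangular load, peak 41.5: 7w₀L³/(360EI) = 1074/EI
  span YZ: point load 153.5 at a = 3.87: Pab(L + b)/(6LEI) = 254.7/EI
  span YZ: UDL 40: wL³/(24EI) = 325.2/EI
  relative rotation θ_0 = (1074 + 579.9)/EI = 1654/EI
A unit hogging moment at Y produces rotation L₁/(3EI) + L₂/(3EI) = 5.6/EI.
Slope continuity at Y: θ_0 = M_Y·5.6/EI, so M_Y = 1654/5.6 = 295.3 kN·m (hogging).
Span YZ, ΣM about Z: R_Y^{YZ}·5.8 = 969.1 + 295.3, so R_Y^{YZ} = 218 kN and R_Z = 385.5 − 218 = 167.5 kN.

R_Z = 167.5 kN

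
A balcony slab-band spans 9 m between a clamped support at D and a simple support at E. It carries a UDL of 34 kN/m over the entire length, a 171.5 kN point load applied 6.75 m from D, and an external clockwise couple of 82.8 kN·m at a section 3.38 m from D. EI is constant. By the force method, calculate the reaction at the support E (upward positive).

R_E = 231.7 kN

Remove the prop at E; the released (primary) structure is a cantilever built in at D.
Deflection at E on the released cantilever, summing each load's contribution:
  UDL 34: wL⁴/(8EI) = 27884/EI
  point load 171.5 at a = 6.75: Pa²(3L − a)/(6EI) = 26372/EI
  clockwise couple 82.8 at a = 3.38: M₀a(2L − a)/(2EI) = 2046/EI
  δ_0 = 56302/EI
Flexibility coefficient — unit upward force at E: δ_{EE} = L³/(3EI) = 243/EI.
Compatibility at E: δ_0 − R_E·δ_{EE} = 0, so R_E = 56302/243 = 231.7 kN.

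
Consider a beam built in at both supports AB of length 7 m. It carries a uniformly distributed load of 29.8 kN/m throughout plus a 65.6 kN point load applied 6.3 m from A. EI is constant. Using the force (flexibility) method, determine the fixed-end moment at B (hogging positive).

Take the two fixed-end moments M_A, M_B as redundants; the released structure is the simple span AB.
Simple-span end rotations at A and B under the given loads:
  at A: UDL 29.8: wL³/(24EI) = 425.9/EI
  at B: UDL 29.8: wL³/(24EI) = 425.9/EI
  at A: point load 65.6 at a = 6.3: Pab(L + b)/(6LEI) = 53.04/EI
  at B: point load 65.6 at a = 6.3: Pab(L + a)/(6LEI) = 91.61/EI
  θ_A0 = 478.9/EI,  θ_B0 = 517.5/EI
Flexibility coefficients: a unit moment at one end gives L/(3EI) there and L/(6EI) at the far end, so f₁₁ = f₂₂ = 2.333/EI and f₁₂ = f₂₁ = 1.167/EI.
Compatibility — zero rotation at each built-in end:
  2.333 M_A + 1.167 M_B = 478.9
  1.167 M_A + 2.333 M_B = 517.5
Solving the pair gives M_A = 125.8 kN·m and M_B = 158.9 kN·m (hogging).

M_B = 158.9 kN·m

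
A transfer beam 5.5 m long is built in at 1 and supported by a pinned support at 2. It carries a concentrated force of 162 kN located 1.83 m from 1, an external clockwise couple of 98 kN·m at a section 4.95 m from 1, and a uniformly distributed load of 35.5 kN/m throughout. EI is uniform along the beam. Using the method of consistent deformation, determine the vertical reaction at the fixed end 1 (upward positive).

R_1 = 233.7 kN

Release the roller at 2. Primary structure: cantilever fixed at 1.
Deflection at 2 on the released cantilever, summing each load's contribution:
  point load 162 at a = 1.83: Pa²(3L − a)/(6EI) = 1326/EI
  clockwise couple 98 at a = 4.95: M₀a(2L − a)/(2EI) = 1467/EI
  UDL 35.5: wL⁴/(8EI) = 4061/EI
  δ_0 = 6854/EI
Flexibility coefficient — unit upward force at 2: δ_{22} = L³/(3EI) = 55.46/EI.
The prop prevents deflection at 2: R_2 = δ_0/δ_{22} = 6854/55.46 = 123.6 kN.
Vertical equilibrium: R_1 = ΣP − R_2 = 357.2 − 123.6 = 233.7 kN.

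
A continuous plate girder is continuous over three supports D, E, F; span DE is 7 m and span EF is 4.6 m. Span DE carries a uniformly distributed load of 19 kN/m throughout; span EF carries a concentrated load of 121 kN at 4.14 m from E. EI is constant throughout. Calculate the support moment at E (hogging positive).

Release continuity at E by inserting a hinge; the redundant is the internal moment M_E. The primary structure is two simply-supported spans DE and EF.
Discontinuity in slope at E on the released structure — sum the simple-span end rotations:
  span DE: UDL 19: wL³/(24EI) = 271.5/EI
  span EF: point load 121 at a = 4.14: Pab(L + b)/(6LEI) = 42.25/EI
  relative rotation θ_0 = (271.5 + 42.25)/EI = 313.8/EI
A unit hogging moment at E produces rotation L₁/(3EI) + L₂/(3EI) = 3.867/EI.
Compatibility: M_E·(L₁+L₂)/(3EI) = θ_0, giving M_E = 81.15 kN·m (hogging).

M_E = 81.15 kN·m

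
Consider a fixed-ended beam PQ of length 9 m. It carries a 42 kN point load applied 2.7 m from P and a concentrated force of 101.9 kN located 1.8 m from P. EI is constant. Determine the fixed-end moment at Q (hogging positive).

Take the two fixed-end moments M_P, M_Q as redundants; the released structure is the simple span PQ.
End rotations of the released simple span under the applied load (×1/EI):
  at P: point load 42 at a = 2.7: Pab(L + b)/(6LEI) = 202.4/EI
  at Q: point load 42 at a = 2.7: Pab(L + a)/(6LEI) = 154.8/EI
  at P: point load 101.9 at a = 1.8: Pab(L + b)/(6LEI) = 396.2/EI
  at Q: point load 101.9 at a = 1.8: Pab(L + a)/(6LEI) = 264.1/EI
  θ_P0 = 598.6/EI,  θ_Q0 = 418.9/EI
Flexibility coefficients: a unit moment at one end gives L/(3EI) there and L/(6EI) at the far end, so f₁₁ = f₂₂ = 3/EI and f₁₂ = f₂₁ = 1.5/EI.
Compatibility — zero rotation at each built-in end:
  3 M_P + 1.5 M_Q = 598.6
  1.5 M_P + 3 M_Q = 418.9
Solving the pair gives M_P = 173 kN·m and M_Q = 53.16 kN·m (hogging).

M_Q = 53.16 kN·m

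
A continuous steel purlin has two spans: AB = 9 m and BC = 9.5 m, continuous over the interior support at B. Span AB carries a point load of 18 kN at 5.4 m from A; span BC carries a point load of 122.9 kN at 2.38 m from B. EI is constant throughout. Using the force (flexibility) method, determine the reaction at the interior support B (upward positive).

Release continuity at B by inserting a hinge; the redundant is the internal moment M_B. The primary structure is two simply-supported spans AB and BC.
Discontinuity in slope at B on the released structure — sum the simple-span end rotations:
  span AB: point load 18 at a = 5.4: Pab(L + a)/(6LEI) = 93.31/EI
  span BC: point load 122.9 at a = 2.38: Pab(L + b)/(6LEI) = 607.2/EI
  relative rotation θ_0 = (93.31 + 607.2)/EI = 700.6/EI
A unit hogging moment at B produces rotation L₁/(3EI) + L₂/(3EI) = 6.167/EI.
Slope continuity at B: θ_0 = M_B·6.167/EI, so M_B = 700.6/6.167 = 113.6 kN·m (hogging).
Span AB, ΣM about A with M_B applied at B: R_B^{AB}·9 = 97.2 + 113.6, so R_B^{AB} = 23.42 kN and R_A = 18 − 23.42 = -5.423 kN.
Span BC, ΣM about C: R_B^{BC}·9.5 = 875 + 113.6, so R_B^{BC} = 104.1 kN and R_C = 122.9 − 104.1 = 18.83 kN.
R_B = 23.42 + 104.1 = 127.5 kN.

R_B = 127.5 kN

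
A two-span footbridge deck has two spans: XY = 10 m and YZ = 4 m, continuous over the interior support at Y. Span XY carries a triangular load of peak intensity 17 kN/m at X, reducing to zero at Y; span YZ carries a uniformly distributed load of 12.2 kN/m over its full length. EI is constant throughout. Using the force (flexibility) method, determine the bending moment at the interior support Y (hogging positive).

Release continuity at Y by inserting a hinge; the redundant is the internal moment M_Y. The primary structure is two simply-supported spans XY and YZ.
Rotations at Y on the released spans (each span's end-slope, ×1/EI):
  span XY: triangular load, peak 17: 7w₀L³/(360EI) = 330.6/EI
  span YZ: UDL 12.2: wL³/(24EI) = 32.53/EI
  relative rotation θ_0 = (330.6 + 32.53)/EI = 363.1/EI
A unit hogging moment at Y produces rotation L₁/(3EI) + L₂/(3EI) = 4.667/EI.
Slope continuity at Y: θ_0 = M_Y·4.667/EI, so M_Y = 363.1/4.667 = 77.8 kN·m (hogging).

M_Y = 77.8 kN·m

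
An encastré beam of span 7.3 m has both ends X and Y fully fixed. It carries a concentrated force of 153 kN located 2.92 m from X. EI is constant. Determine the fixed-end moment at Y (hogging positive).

Take the two fixed-end moments M_X, M_Y as redundants; the released structure is the simple span XY.
On the primary (simply-supported) span, the end slopes from the loading are:
  at X: point load 153 at a = 2.92: Pab(L + b)/(6LEI) = 521.8/EI
  at Y: point load 153 at a = 2.92: Pab(L + a)/(6LEI) = 456.6/EI
  θ_X0 = 521.8/EI,  θ_Y0 = 456.6/EI
Flexibility coefficients: a unit moment at one end gives L/(3EI) there and L/(6EI) at the far end, so f₁₁ = f₂₂ = 2.433/EI and f₁₂ = f₂₁ = 1.217/EI.
Compatibility — zero rotation at each built-in end:
  2.433 M_X + 1.217 M_Y = 521.8
  1.217 M_X + 2.433 M_Y = 456.6
Solving the pair gives M_X = 160.8 kN·m and M_Y = 107.2 kN·m (hogging).

M_Y = 107.2 kN·m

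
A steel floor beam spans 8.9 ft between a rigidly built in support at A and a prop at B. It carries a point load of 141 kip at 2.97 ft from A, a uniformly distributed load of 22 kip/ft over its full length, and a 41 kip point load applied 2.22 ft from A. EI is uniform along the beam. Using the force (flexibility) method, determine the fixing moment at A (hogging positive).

Choose R_B as the redundant. The primary structure is the cantilever fixed at A.
Free-end deflection of the primary structure under the applied loading (downward +):
  point load 141 at a = 2.97: Pa²(3L − a)/(6EI) = 4919/EI
  UDL 22: wL⁴/(8EI) = 17254/EI
  point load 41 at a = 2.22: Pa²(3L − a)/(6EI) = 824.4/EI
  δ_0 = 22998/EI
Flexibility coefficient — unit upward force at B: δ_{BB} = L³/(3EI) = 235/EI.
The prop prevents deflection at B: R_B = δ_0/δ_{BB} = 22998/235 = 97.87 kip.
Moment equilibrium about A: M_A = Σ(load moments about A) − R_B·L = 1381 − 97.87×8.9 = 510.1 kip·ft.

M_A = 510.1 kip·ft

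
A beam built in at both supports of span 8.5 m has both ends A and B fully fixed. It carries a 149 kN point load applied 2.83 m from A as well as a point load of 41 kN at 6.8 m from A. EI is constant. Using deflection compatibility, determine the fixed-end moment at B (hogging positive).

Release both end moments; the primary structure is a simply-supported span AB with redundants M_A and M_B.
End rotations of the released simple span under the applied load (×1/EI):
  at A: point load 149 at a = 2.83: Pab(L + b)/(6LEI) = 664.3/EI
  at B: point load 149 at a = 2.83: Pab(L + a)/(6LEI) = 531.1/EI
  at A: point load 41 at a = 6.8: Pab(L + b)/(6LEI) = 94.79/EI
  at B: point load 41 at a = 6.8: Pab(L + a)/(6LEI) = 142.2/EI
  θ_A0 = 759.1/EI,  θ_B0 = 673.3/EI
Flexibility coefficients: a unit moment at one end gives L/(3EI) there and L/(6EI) at the far end, so f₁₁ = f₂₂ = 2.833/EI and f₁₂ = f₂₁ = 1.417/EI.
Compatibility — zero rotation at each built-in end:
  2.833 M_A + 1.417 M_B = 759.1
  1.417 M_A + 2.833 M_B = 673.3
Solving the pair gives M_A = 198.8 kN·m and M_B = 138.3 kN·m (hogging).

M_B = 138.3 kN·m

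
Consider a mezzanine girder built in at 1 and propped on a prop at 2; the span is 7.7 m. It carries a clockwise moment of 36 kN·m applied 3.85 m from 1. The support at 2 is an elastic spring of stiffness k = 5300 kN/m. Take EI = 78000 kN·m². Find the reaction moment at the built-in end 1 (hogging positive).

M_1 = -0.9287 kN·m

Choose R_2 as the redundant. The primary structure is the cantilever fixed at 1.
Free-end deflection of the primary structure under the applied loading (downward +):
  clockwise couple 36 at a = 3.85: M₀a(2L − a)/(2EI) = 800.4/EI
Flexibility coefficient — unit upward force at 2: δ_{22} = L³/(3EI) = 152.2/EI.
With EI = 78000 kN·m²: δ_0 = 0.010262 m and δ_{22} = 0.001951 m/kN.
Compatibility — the spring shortens by R_2/k under the reaction it provides: δ_0 − R_2·δ_{22} = R_2/k. With 1/k = 0.000189 m/kN, R_2 = δ_0 / (δ_{22} + 1/k) = 0.010262 / (0.001951 + 0.000189) = 4.796 kN.
Moment equilibrium about 1: M_1 = Σ(load moments about 1) − R_2·L = 36 − 4.796×7.7 = -0.9287 kN·m.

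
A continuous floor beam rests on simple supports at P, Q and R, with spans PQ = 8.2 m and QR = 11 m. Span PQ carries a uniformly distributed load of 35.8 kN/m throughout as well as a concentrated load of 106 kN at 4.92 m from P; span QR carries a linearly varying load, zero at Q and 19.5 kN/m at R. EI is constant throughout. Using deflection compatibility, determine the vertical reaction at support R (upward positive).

Take M_Q as the redundant. Released structure: two simple spans PQ and QR with a hinge at Q.
End slopes at the hinge Q, treating each span as simply supported:
  span PQ: UDL 35.8: wL³/(24EI) = 822.5/EI
  span PQ: point load 106 at a = 4.92: Pab(L + a)/(6LEI) = 456.2/EI
  span QR: triangular load, peak 19.5: 7w₀L³/(360EI) = 504.7/EI
  relative rotation θ_0 = (1279 + 504.7)/EI = 1783/EI
A unit hogging moment at Q produces rotation L₁/(3EI) + L₂/(3EI) = 6.4/EI.
Slope continuity at Q: θ_0 = M_Q·6.4/EI, so M_Q = 1783/6.4 = 278.6 kN·m (hogging).
Span QR, ΣM about R: R_Q^{QR}·11 = 393.2 + 278.6, so R_Q^{QR} = 61.08 kN and R_R = 107.2 − 61.08 = 46.17 kN.

R_R = 46.17 kN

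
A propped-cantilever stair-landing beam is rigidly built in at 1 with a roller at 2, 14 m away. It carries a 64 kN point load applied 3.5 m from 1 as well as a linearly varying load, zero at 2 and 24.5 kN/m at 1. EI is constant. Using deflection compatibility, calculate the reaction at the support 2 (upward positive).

Take the reaction at 2 as the redundant and release it; the primary structure is a cantilever fixed at 1.
Deflection at 2 on the released cantilever, summing each load's contribution:
  point load 64 at a = 3.5: Pa²(3L − a)/(6EI) = 5031/EI
  triangular load, peak 24.5 at the fixed end: w₀L⁴/(30EI) = 31373/EI
  δ_0 = 36404/EI
Tip deflection under a unit load at 2: L³/(3EI) = 914.7/EI.
The prop prevents deflection at 2: R_2 = δ_0/δ_{22} = 36404/914.7 = 39.8 kN.

R_2 = 39.8 kN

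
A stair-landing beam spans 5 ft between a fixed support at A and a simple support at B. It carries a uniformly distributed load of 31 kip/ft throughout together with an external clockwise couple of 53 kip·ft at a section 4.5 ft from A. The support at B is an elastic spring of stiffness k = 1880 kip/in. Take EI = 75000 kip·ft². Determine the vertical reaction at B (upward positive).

Take the reaction at B as the redundant and release it; the primary structure is a cantilever fixed at A.
Deflection at B on the released cantilever, summing each load's contribution:
  UDL 31: wL⁴/(8EI) = 2422/EI
  clockwise couple 53 at a = 4.5: M₀a(2L − a)/(2EI) = 655.9/EI
  δ_0 = 3078/EI
Tip deflection under a unit load at B: L³/(3EI) = 41.67/EI.
With EI = 75000 kip·ft²: δ_0 = 0.041037 ft and δ_{BB} = 0.000556 ft/kip.
Compatibility — the spring shortens by R_B/k under the reaction it provides: δ_0 − R_B·δ_{BB} = R_B/k. With 1/k = 1/(1880×12) ft/kip = 0.000044 ft/kip, R_B = δ_0 / (δ_{BB} + 1/k) = 0.041037 / (0.000556 + 0.000044) = 68.41 kip.

R_B = 68.41 kip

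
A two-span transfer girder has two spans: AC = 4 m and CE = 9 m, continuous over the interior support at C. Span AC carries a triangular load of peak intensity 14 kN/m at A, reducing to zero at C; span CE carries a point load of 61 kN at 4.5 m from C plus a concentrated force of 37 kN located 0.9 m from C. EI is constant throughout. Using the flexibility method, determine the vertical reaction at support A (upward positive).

R_A = -5.082 kN

Insert a hinge at C; M_C is the redundant, and each span becomes simply supported.
End slopes at the hinge C, treating each span as simply supported:
  span AC: triangular load, peak 14: 7w₀L³/(360EI) = 17.42/EI
  span CE: point load 61 at a = 4.5: Pab(L + b)/(6LEI) = 308.8/EI
  span CE: point load 37 at a = 0.9: Pab(L + b)/(6LEI) = 85.41/EI
  relative rotation θ_0 = (17.42 + 394.2)/EI = 411.6/EI
A unit hogging moment at C produces rotation L₁/(3EI) + L₂/(3EI) = 4.333/EI.
Slope continuity at C: θ_0 = M_C·4.333/EI, so M_C = 411.6/4.333 = 95 kN·m (hogging).
Span AC, ΣM about A with M_C applied at C: R_C^{AC}·4 = 37.33 + 95, so R_C^{AC} = 33.08 kN and R_A = 28 − 33.08 = -5.082 kN.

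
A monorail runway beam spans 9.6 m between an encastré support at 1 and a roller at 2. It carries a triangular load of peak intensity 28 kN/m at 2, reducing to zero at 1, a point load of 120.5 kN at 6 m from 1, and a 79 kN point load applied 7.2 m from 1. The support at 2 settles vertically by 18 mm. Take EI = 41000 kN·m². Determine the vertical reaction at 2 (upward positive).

Release the roller at 2. Primary structure: cantilever fixed at 1.
Downward deflection at the released point 2 due to the loads:
  triangular load, peak 28 at the free end: 11w₀L⁴/(120EI) = 21800/EI
  point load 120.5 at a = 6: Pa²(3L − a)/(6EI) = 16484/EI
  point load 79 at a = 7.2: Pa²(3L − a)/(6EI) = 14743/EI
  δ_0 = 53028/EI
Tip deflection under a unit load at 2: L³/(3EI) = 294.9/EI.
With EI = 41000 kN·m²: δ_0 = 1.2934 m and δ_{22} = 0.007193 m/kN.
Compatibility — the beam at 2 must follow the support down by 0.018 m: δ_0 − R_2·δ_{22} = 0.018, so R_2 = (1.2934 − 0.018)/0.007193 = 177.3 kN.

R_2 = 177.3 kN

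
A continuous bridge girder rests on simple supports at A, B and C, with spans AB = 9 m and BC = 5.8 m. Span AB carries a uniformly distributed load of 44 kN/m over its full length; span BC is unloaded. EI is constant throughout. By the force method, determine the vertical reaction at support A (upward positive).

R_A = 167.9 kN

Release continuity at B by inserting a hinge; the redundant is the internal moment M_B. The primary structure is two simply-supported spans AB and BC.
Rotations at B on the released spans (each span's end-slope, ×1/EI):
  span AB: UDL 44: wL³/(24EI) = 1336/EI
  relative rotation θ_0 = (1336 + 0)/EI = 1336/EI
A unit hogging moment at B produces rotation L₁/(3EI) + L₂/(3EI) = 4.933/EI.
Compatibility: M_B·(L₁+L₂)/(3EI) = θ_0, giving M_B = 270.9 kN·m (hogging).
Span AB, ΣM about A with M_B applied at B: R_B^{AB}·9 = 1782 + 270.9, so R_B^{AB} = 228.1 kN and R_A = 396 − 228.1 = 167.9 kN.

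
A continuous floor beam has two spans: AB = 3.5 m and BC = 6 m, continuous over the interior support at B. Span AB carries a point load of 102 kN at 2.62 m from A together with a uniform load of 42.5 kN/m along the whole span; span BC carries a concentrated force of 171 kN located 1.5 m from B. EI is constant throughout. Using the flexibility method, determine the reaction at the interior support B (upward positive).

Take M_B as the redundant. Released structure: two simple spans AB and BC with a hinge at B.
Discontinuity in slope at B on the released structure — sum the simple-span end rotations:
  span AB: point load 102 at a = 2.62: Pab(L + a)/(6LEI) = 68.54/EI
  span AB: UDL 42.5: wL³/(24EI) = 75.92/EI
  span BC: point load 171 at a = 1.5: Pab(L + b)/(6LEI) = 336.7/EI
  relative rotation θ_0 = (144.5 + 336.7)/EI = 481.1/EI
A unit hogging moment at B produces rotation L₁/(3EI) + L₂/(3EI) = 3.167/EI.
Compatibility: M_B·(L₁+L₂)/(3EI) = θ_0, giving M_B = 151.9 kN·m (hogging).
Span AB, ΣM about A with M_B applied at B: R_B^{AB}·3.5 = 527.6 + 151.9, so R_B^{AB} = 194.1 kN and R_A = 250.8 − 194.1 = 56.61 kN.
Span BC, ΣM about C: R_B^{BC}·6 = 769.5 + 151.9, so R_B^{BC} = 153.6 kN and R_C = 171 − 153.6 = 17.43 kN.
R_B = 194.1 + 153.6 = 347.7 kN.

R_B = 347.7 kN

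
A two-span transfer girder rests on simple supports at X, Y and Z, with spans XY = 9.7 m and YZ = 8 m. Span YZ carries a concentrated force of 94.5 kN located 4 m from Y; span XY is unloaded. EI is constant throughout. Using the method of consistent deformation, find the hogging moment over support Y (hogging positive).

M_Y = 64.07 kN·m

Take M_Y as the redundant. Released structure: two simple spans XY and YZ with a hinge at Y.
Discontinuity in slope at Y on the released structure — sum the simple-span end rotations:
  span YZ: point load 94.5 at a = 4: Pab(L + b)/(6LEI) = 378/EI
  relative rotation θ_0 = (0 + 378)/EI = 378/EI
A unit hogging moment at Y produces rotation L₁/(3EI) + L₂/(3EI) = 5.9/EI.
Compatibility: M_Y·(L₁+L₂)/(3EI) = θ_0, giving M_Y = 64.07 kN·m (hogging).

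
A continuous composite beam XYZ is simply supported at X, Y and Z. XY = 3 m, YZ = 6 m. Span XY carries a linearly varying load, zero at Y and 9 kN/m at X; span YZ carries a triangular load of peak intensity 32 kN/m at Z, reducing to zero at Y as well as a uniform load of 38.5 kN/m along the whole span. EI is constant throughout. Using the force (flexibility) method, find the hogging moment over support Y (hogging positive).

M_Y = 161.9 kN·m

Take M_Y as the redundant. Released structure: two simple spans XY and YZ with a hinge at Y.
End slopes at the hinge Y, treating each span as simply supported:
  span XY: triangular load, peak 9: 7w₀L³/(360EI) = 4.725/EI
  span YZ: triangular load, peak 32: 7w₀L³/(360EI) = 134.4/EI
  span YZ: UDL 38.5: wL³/(24EI) = 346.5/EI
  relative rotation θ_0 = (4.725 + 480.9)/EI = 485.6/EI
A unit hogging moment at Y produces rotation L₁/(3EI) + L₂/(3EI) = 3/EI.
Slope continuity at Y: θ_0 = M_Y·3/EI, so M_Y = 485.6/3 = 161.9 kN·m (hogging).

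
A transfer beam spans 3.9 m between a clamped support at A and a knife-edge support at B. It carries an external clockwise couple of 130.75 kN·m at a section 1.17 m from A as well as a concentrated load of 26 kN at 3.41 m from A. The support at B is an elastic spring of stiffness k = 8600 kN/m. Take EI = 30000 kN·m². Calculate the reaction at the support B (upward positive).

Remove the prop at B; the released (primary) structure is a cantilever built in at A.
Free-end deflection of the primary structure under the applied loading (downward +):
  clockwise couple 130.75 at a = 1.17: M₀a(2L − a)/(2EI) = 507.1/EI
  point load 26 at a = 3.41: Pa²(3L − a)/(6EI) = 417.7/EI
  δ_0 = 924.8/EI
Flexibility coefficient — unit upward force at B: δ_{BB} = L³/(3EI) = 19.77/EI.
With EI = 30000 kN·m²: δ_0 = 0.030828 m and δ_{BB} = 0.000659 m/kN.
Compatibility — the spring shortens by R_B/k under the reaction it provides: δ_0 − R_B·δ_{BB} = R_B/k. With 1/k = 0.000116 m/kN, R_B = δ_0 / (δ_{BB} + 1/k) = 0.030828 / (0.000659 + 0.000116) = 39.76 kN.

R_B = 39.76 kN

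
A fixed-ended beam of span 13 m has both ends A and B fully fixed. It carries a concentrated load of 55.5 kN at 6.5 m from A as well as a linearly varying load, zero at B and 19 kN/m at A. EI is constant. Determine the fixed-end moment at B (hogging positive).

Release both end moments; the primary structure is a simply-supported span AB with redundants M_A and M_B.
Simple-span end rotations at A and B under the given loads:
  at A: point load 55.5 at a = 6.5: Pab(L + b)/(6LEI) = 586.2/EI
  at B: point load 55.5 at a = 6.5: Pab(L + a)/(6LEI) = 586.2/EI
  at A: triangular load, peak 19: w₀L³/(45EI) = 927.6/EI
  at B: triangular load, peak 19: 7w₀L³/(360EI) = 811.7/EI
  θ_A0 = 1514/EI,  θ_B0 = 1398/EI
Flexibility coefficients: a unit moment at one end gives L/(3EI) there and L/(6EI) at the far end, so f₁₁ = f₂₂ = 4.333/EI and f₁₂ = f₂₁ = 2.167/EI.
Compatibility — zero rotation at each built-in end:
  4.333 M_A + 2.167 M_B = 1514
  2.167 M_A + 4.333 M_B = 1398
Solving the pair gives M_A = 250.7 kN·m and M_B = 197.2 kN·m (hogging).

M_B = 197.2 kN·m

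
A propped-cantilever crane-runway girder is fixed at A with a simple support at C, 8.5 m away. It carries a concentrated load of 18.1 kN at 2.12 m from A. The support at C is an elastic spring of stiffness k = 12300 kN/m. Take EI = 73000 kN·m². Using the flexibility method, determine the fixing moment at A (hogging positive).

M_A = 25.58 kN·m

Remove the prop at C; the released (primary) structure is a cantilever built in at A.
Free-end deflection of the primary structure under the applied loading (downward +):
  point load 18.1 at a = 2.12: Pa²(3L − a)/(6EI) = 317/EI
Tip deflection under a unit load at C: L³/(3EI) = 204.7/EI.
With EI = 73000 kN·m²: δ_0 = 0.004342 m and δ_{CC} = 0.002804 m/kN.
Compatibility — the spring shortens by R_C/k under the reaction it provides: δ_0 − R_C·δ_{CC} = R_C/k. With 1/k = 0.000081 m/kN, R_C = δ_0 / (δ_{CC} + 1/k) = 0.004342 / (0.002804 + 0.000081) = 1.505 kN.
Moment equilibrium about A: M_A = Σ(load moments about A) − R_C·L = 38.37 − 1.505×8.5 = 25.58 kN·m.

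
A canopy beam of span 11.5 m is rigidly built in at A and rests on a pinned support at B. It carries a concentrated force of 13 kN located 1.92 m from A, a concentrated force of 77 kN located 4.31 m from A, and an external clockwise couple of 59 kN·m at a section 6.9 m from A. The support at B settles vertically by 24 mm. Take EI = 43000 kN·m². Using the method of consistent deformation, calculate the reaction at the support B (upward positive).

Take the reaction at B as the redundant and release it; the primary structure is a cantilever fixed at A.
Downward deflection at the released point B due to the loads:
  point load 13 at a = 1.92: Pa²(3L − a)/(6EI) = 260.2/EI
  point load 77 at a = 4.31: Pa²(3L − a)/(6EI) = 7197/EI
  clockwise couple 59 at a = 6.9: M₀a(2L − a)/(2EI) = 3277/EI
  δ_0 = 10734/EI
Tip deflection under a unit load at B: L³/(3EI) = 507/EI.
With EI = 43000 kN·m²: δ_0 = 0.24964 m and δ_{BB} = 0.01179 m/kN.
Compatibility — the beam at B must follow the support down by 0.024 m: δ_0 − R_B·δ_{BB} = 0.024, so R_B = (0.24964 − 0.024)/0.01179 = 19.14 kN.

R_B = 19.14 kN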